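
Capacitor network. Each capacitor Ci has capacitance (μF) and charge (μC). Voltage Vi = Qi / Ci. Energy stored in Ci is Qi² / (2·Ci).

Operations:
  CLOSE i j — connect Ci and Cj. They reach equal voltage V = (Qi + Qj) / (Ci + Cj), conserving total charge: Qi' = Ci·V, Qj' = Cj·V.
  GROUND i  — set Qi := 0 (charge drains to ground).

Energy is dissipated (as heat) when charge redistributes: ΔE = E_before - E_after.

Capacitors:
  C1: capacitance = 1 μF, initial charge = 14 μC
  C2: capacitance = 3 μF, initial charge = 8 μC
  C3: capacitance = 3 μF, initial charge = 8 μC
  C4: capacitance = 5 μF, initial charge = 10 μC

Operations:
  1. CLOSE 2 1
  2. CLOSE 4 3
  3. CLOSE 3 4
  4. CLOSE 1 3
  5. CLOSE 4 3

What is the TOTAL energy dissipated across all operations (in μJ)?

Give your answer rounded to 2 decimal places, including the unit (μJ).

Answer: 53.16 μJ

Derivation:
Initial: C1(1μF, Q=14μC, V=14.00V), C2(3μF, Q=8μC, V=2.67V), C3(3μF, Q=8μC, V=2.67V), C4(5μF, Q=10μC, V=2.00V)
Op 1: CLOSE 2-1: Q_total=22.00, C_total=4.00, V=5.50; Q2=16.50, Q1=5.50; dissipated=48.167
Op 2: CLOSE 4-3: Q_total=18.00, C_total=8.00, V=2.25; Q4=11.25, Q3=6.75; dissipated=0.417
Op 3: CLOSE 3-4: Q_total=18.00, C_total=8.00, V=2.25; Q3=6.75, Q4=11.25; dissipated=0.000
Op 4: CLOSE 1-3: Q_total=12.25, C_total=4.00, V=3.06; Q1=3.06, Q3=9.19; dissipated=3.961
Op 5: CLOSE 4-3: Q_total=20.44, C_total=8.00, V=2.55; Q4=12.77, Q3=7.66; dissipated=0.619
Total dissipated: 53.163 μJ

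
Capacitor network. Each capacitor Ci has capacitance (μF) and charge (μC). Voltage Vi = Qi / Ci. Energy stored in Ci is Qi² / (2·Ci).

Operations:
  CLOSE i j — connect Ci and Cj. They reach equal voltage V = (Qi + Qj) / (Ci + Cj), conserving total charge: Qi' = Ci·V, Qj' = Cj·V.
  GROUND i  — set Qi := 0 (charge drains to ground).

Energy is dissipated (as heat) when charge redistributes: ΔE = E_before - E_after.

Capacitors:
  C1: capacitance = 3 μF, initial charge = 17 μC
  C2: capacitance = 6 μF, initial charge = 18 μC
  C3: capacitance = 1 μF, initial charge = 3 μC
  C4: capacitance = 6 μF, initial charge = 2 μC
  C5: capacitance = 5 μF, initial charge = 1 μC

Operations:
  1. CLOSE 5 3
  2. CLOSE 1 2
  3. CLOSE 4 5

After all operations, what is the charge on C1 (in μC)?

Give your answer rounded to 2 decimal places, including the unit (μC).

Initial: C1(3μF, Q=17μC, V=5.67V), C2(6μF, Q=18μC, V=3.00V), C3(1μF, Q=3μC, V=3.00V), C4(6μF, Q=2μC, V=0.33V), C5(5μF, Q=1μC, V=0.20V)
Op 1: CLOSE 5-3: Q_total=4.00, C_total=6.00, V=0.67; Q5=3.33, Q3=0.67; dissipated=3.267
Op 2: CLOSE 1-2: Q_total=35.00, C_total=9.00, V=3.89; Q1=11.67, Q2=23.33; dissipated=7.111
Op 3: CLOSE 4-5: Q_total=5.33, C_total=11.00, V=0.48; Q4=2.91, Q5=2.42; dissipated=0.152
Final charges: Q1=11.67, Q2=23.33, Q3=0.67, Q4=2.91, Q5=2.42

Answer: 11.67 μC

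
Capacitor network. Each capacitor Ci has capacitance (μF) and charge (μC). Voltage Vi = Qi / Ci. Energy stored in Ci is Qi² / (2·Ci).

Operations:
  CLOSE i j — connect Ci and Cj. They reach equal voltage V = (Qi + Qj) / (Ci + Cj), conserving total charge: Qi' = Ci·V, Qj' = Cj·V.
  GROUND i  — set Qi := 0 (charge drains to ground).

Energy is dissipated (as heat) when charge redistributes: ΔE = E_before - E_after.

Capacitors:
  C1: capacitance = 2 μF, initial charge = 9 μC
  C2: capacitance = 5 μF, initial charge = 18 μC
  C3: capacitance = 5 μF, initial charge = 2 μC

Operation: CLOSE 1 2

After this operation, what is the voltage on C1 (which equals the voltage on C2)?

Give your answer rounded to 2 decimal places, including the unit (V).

Answer: 3.86 V

Derivation:
Initial: C1(2μF, Q=9μC, V=4.50V), C2(5μF, Q=18μC, V=3.60V), C3(5μF, Q=2μC, V=0.40V)
Op 1: CLOSE 1-2: Q_total=27.00, C_total=7.00, V=3.86; Q1=7.71, Q2=19.29; dissipated=0.579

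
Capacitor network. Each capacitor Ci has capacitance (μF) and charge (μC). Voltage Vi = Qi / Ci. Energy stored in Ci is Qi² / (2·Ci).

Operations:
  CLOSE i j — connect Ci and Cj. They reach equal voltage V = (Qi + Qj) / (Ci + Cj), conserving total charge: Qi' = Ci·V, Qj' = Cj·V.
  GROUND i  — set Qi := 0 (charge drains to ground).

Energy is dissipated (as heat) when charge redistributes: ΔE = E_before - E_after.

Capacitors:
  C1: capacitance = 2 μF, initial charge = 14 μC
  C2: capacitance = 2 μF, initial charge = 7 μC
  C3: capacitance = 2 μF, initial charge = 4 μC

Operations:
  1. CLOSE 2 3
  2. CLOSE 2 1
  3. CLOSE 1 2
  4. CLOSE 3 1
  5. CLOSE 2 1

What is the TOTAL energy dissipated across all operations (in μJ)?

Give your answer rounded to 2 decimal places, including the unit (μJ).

Answer: 12.98 μJ

Derivation:
Initial: C1(2μF, Q=14μC, V=7.00V), C2(2μF, Q=7μC, V=3.50V), C3(2μF, Q=4μC, V=2.00V)
Op 1: CLOSE 2-3: Q_total=11.00, C_total=4.00, V=2.75; Q2=5.50, Q3=5.50; dissipated=1.125
Op 2: CLOSE 2-1: Q_total=19.50, C_total=4.00, V=4.88; Q2=9.75, Q1=9.75; dissipated=9.031
Op 3: CLOSE 1-2: Q_total=19.50, C_total=4.00, V=4.88; Q1=9.75, Q2=9.75; dissipated=0.000
Op 4: CLOSE 3-1: Q_total=15.25, C_total=4.00, V=3.81; Q3=7.62, Q1=7.62; dissipated=2.258
Op 5: CLOSE 2-1: Q_total=17.38, C_total=4.00, V=4.34; Q2=8.69, Q1=8.69; dissipated=0.564
Total dissipated: 12.979 μJ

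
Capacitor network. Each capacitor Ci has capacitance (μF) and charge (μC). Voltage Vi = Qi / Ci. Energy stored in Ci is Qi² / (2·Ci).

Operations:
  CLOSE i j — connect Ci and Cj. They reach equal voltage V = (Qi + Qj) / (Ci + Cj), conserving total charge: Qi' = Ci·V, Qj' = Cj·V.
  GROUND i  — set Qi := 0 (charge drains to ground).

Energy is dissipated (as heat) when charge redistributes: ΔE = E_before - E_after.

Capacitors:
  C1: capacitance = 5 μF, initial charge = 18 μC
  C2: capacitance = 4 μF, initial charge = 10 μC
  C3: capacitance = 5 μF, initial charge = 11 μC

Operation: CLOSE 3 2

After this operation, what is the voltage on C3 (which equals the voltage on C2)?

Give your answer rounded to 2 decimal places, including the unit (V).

Initial: C1(5μF, Q=18μC, V=3.60V), C2(4μF, Q=10μC, V=2.50V), C3(5μF, Q=11μC, V=2.20V)
Op 1: CLOSE 3-2: Q_total=21.00, C_total=9.00, V=2.33; Q3=11.67, Q2=9.33; dissipated=0.100

Answer: 2.33 V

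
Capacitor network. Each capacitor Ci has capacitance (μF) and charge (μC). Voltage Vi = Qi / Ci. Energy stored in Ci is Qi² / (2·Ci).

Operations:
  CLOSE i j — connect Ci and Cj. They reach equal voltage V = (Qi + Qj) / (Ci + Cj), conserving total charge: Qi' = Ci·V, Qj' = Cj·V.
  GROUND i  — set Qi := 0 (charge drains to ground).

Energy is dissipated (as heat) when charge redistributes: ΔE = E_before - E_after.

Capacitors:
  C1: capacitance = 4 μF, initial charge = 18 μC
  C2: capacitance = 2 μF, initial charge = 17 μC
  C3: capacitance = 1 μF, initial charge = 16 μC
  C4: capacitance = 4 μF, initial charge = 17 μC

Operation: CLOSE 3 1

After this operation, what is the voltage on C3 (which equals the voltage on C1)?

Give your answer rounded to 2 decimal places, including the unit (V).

Initial: C1(4μF, Q=18μC, V=4.50V), C2(2μF, Q=17μC, V=8.50V), C3(1μF, Q=16μC, V=16.00V), C4(4μF, Q=17μC, V=4.25V)
Op 1: CLOSE 3-1: Q_total=34.00, C_total=5.00, V=6.80; Q3=6.80, Q1=27.20; dissipated=52.900

Answer: 6.80 V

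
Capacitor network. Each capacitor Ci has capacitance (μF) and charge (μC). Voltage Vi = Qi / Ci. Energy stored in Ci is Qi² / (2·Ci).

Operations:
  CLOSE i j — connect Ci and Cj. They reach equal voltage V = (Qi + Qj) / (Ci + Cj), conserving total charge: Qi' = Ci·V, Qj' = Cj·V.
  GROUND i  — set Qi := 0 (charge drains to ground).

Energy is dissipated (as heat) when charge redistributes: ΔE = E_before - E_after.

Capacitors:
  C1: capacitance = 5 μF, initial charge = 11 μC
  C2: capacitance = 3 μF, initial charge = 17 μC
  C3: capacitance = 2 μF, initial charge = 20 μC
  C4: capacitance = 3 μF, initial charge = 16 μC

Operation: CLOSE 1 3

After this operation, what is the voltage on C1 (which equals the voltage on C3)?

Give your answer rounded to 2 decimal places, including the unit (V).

Answer: 4.43 V

Derivation:
Initial: C1(5μF, Q=11μC, V=2.20V), C2(3μF, Q=17μC, V=5.67V), C3(2μF, Q=20μC, V=10.00V), C4(3μF, Q=16μC, V=5.33V)
Op 1: CLOSE 1-3: Q_total=31.00, C_total=7.00, V=4.43; Q1=22.14, Q3=8.86; dissipated=43.457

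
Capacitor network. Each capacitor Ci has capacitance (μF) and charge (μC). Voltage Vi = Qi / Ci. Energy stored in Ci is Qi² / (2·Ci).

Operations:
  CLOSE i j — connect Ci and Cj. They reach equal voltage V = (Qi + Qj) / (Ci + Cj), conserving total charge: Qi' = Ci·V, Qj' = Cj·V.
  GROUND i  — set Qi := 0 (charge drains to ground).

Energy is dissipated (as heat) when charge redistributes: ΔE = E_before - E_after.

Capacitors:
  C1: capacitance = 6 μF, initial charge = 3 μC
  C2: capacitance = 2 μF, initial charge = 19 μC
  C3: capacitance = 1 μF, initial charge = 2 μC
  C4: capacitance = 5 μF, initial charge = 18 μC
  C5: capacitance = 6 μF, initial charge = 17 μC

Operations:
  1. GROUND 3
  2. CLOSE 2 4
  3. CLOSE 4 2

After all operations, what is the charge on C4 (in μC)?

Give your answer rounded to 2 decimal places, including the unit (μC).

Initial: C1(6μF, Q=3μC, V=0.50V), C2(2μF, Q=19μC, V=9.50V), C3(1μF, Q=2μC, V=2.00V), C4(5μF, Q=18μC, V=3.60V), C5(6μF, Q=17μC, V=2.83V)
Op 1: GROUND 3: Q3=0; energy lost=2.000
Op 2: CLOSE 2-4: Q_total=37.00, C_total=7.00, V=5.29; Q2=10.57, Q4=26.43; dissipated=24.864
Op 3: CLOSE 4-2: Q_total=37.00, C_total=7.00, V=5.29; Q4=26.43, Q2=10.57; dissipated=0.000
Final charges: Q1=3.00, Q2=10.57, Q3=0.00, Q4=26.43, Q5=17.00

Answer: 26.43 μC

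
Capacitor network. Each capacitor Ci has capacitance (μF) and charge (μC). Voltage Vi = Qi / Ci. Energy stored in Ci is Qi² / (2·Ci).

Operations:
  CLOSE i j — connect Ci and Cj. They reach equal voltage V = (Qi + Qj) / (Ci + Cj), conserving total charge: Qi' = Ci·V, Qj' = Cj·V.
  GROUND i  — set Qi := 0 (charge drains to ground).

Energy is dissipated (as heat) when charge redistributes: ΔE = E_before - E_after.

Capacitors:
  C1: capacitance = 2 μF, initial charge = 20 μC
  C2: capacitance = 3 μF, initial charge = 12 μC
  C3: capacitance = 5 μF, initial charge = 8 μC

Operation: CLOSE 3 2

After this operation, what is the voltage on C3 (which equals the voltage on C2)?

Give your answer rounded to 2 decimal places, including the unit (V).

Answer: 2.50 V

Derivation:
Initial: C1(2μF, Q=20μC, V=10.00V), C2(3μF, Q=12μC, V=4.00V), C3(5μF, Q=8μC, V=1.60V)
Op 1: CLOSE 3-2: Q_total=20.00, C_total=8.00, V=2.50; Q3=12.50, Q2=7.50; dissipated=5.400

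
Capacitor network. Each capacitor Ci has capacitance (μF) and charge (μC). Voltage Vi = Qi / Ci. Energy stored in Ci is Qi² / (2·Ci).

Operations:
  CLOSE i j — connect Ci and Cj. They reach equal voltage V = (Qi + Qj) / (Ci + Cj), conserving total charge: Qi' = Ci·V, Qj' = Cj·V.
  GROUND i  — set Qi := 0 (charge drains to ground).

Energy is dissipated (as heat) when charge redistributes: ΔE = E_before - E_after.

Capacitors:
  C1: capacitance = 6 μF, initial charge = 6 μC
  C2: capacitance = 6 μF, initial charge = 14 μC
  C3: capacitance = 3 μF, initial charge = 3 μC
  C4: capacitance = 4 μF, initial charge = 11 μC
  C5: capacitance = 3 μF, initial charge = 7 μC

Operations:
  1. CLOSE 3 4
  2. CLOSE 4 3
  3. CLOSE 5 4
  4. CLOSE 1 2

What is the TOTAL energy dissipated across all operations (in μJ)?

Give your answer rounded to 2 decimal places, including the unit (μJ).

Answer: 5.39 μJ

Derivation:
Initial: C1(6μF, Q=6μC, V=1.00V), C2(6μF, Q=14μC, V=2.33V), C3(3μF, Q=3μC, V=1.00V), C4(4μF, Q=11μC, V=2.75V), C5(3μF, Q=7μC, V=2.33V)
Op 1: CLOSE 3-4: Q_total=14.00, C_total=7.00, V=2.00; Q3=6.00, Q4=8.00; dissipated=2.625
Op 2: CLOSE 4-3: Q_total=14.00, C_total=7.00, V=2.00; Q4=8.00, Q3=6.00; dissipated=0.000
Op 3: CLOSE 5-4: Q_total=15.00, C_total=7.00, V=2.14; Q5=6.43, Q4=8.57; dissipated=0.095
Op 4: CLOSE 1-2: Q_total=20.00, C_total=12.00, V=1.67; Q1=10.00, Q2=10.00; dissipated=2.667
Total dissipated: 5.387 μJ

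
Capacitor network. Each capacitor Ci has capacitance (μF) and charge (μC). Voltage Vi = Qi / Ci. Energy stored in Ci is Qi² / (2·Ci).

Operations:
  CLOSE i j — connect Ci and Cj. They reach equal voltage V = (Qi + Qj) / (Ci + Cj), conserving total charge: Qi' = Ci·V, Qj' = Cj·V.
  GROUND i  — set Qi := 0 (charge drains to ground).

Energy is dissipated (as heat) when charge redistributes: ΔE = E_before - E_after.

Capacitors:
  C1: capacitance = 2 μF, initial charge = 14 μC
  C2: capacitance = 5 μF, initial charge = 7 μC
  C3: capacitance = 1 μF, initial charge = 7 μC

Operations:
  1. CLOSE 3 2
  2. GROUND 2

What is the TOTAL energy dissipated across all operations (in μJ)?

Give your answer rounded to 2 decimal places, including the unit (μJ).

Answer: 26.68 μJ

Derivation:
Initial: C1(2μF, Q=14μC, V=7.00V), C2(5μF, Q=7μC, V=1.40V), C3(1μF, Q=7μC, V=7.00V)
Op 1: CLOSE 3-2: Q_total=14.00, C_total=6.00, V=2.33; Q3=2.33, Q2=11.67; dissipated=13.067
Op 2: GROUND 2: Q2=0; energy lost=13.611
Total dissipated: 26.678 μJ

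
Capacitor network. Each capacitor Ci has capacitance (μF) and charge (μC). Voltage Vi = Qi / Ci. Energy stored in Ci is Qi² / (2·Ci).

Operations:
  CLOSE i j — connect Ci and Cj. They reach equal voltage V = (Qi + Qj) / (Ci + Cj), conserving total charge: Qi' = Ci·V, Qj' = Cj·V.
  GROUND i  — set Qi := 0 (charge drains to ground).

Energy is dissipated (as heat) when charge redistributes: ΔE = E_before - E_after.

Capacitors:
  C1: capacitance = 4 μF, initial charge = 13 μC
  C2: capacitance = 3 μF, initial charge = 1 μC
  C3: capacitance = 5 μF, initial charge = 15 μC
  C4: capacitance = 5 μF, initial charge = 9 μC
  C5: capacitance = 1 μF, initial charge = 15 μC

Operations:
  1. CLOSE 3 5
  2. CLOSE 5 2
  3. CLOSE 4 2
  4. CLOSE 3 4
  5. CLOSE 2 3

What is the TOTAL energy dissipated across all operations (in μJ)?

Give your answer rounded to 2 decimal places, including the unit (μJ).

Answer: 84.54 μJ

Derivation:
Initial: C1(4μF, Q=13μC, V=3.25V), C2(3μF, Q=1μC, V=0.33V), C3(5μF, Q=15μC, V=3.00V), C4(5μF, Q=9μC, V=1.80V), C5(1μF, Q=15μC, V=15.00V)
Op 1: CLOSE 3-5: Q_total=30.00, C_total=6.00, V=5.00; Q3=25.00, Q5=5.00; dissipated=60.000
Op 2: CLOSE 5-2: Q_total=6.00, C_total=4.00, V=1.50; Q5=1.50, Q2=4.50; dissipated=8.167
Op 3: CLOSE 4-2: Q_total=13.50, C_total=8.00, V=1.69; Q4=8.44, Q2=5.06; dissipated=0.084
Op 4: CLOSE 3-4: Q_total=33.44, C_total=10.00, V=3.34; Q3=16.72, Q4=16.72; dissipated=13.716
Op 5: CLOSE 2-3: Q_total=21.78, C_total=8.00, V=2.72; Q2=8.17, Q3=13.61; dissipated=2.572
Total dissipated: 84.539 μJ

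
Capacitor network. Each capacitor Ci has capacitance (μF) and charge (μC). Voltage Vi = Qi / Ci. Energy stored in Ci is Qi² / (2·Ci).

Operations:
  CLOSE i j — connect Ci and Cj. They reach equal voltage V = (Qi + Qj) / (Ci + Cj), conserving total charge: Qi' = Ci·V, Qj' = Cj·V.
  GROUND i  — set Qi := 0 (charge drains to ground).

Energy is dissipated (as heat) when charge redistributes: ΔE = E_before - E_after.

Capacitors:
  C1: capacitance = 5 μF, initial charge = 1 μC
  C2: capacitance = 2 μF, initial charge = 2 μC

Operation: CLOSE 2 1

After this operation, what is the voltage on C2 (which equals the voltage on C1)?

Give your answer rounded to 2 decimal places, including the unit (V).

Answer: 0.43 V

Derivation:
Initial: C1(5μF, Q=1μC, V=0.20V), C2(2μF, Q=2μC, V=1.00V)
Op 1: CLOSE 2-1: Q_total=3.00, C_total=7.00, V=0.43; Q2=0.86, Q1=2.14; dissipated=0.457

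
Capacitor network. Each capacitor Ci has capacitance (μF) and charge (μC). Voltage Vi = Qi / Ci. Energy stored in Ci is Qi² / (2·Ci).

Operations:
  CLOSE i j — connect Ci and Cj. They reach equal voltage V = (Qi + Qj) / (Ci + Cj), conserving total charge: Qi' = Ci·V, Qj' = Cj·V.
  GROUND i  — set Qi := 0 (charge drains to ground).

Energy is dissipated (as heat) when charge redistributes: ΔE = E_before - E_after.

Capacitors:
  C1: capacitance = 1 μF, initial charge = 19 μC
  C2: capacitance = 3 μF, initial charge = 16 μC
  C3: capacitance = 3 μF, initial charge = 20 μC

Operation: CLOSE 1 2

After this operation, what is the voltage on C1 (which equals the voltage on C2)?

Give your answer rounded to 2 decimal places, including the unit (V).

Initial: C1(1μF, Q=19μC, V=19.00V), C2(3μF, Q=16μC, V=5.33V), C3(3μF, Q=20μC, V=6.67V)
Op 1: CLOSE 1-2: Q_total=35.00, C_total=4.00, V=8.75; Q1=8.75, Q2=26.25; dissipated=70.042

Answer: 8.75 V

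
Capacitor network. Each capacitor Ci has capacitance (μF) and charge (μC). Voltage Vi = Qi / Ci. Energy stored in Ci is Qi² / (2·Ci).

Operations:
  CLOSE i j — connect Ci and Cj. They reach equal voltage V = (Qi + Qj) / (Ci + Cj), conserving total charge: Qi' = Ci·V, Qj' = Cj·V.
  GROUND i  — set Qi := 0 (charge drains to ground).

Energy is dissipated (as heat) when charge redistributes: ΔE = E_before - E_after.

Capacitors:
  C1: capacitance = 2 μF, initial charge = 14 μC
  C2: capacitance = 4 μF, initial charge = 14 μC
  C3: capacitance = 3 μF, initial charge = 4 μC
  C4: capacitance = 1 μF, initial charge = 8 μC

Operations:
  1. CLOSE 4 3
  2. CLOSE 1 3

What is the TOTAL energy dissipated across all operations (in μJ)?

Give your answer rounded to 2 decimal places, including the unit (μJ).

Initial: C1(2μF, Q=14μC, V=7.00V), C2(4μF, Q=14μC, V=3.50V), C3(3μF, Q=4μC, V=1.33V), C4(1μF, Q=8μC, V=8.00V)
Op 1: CLOSE 4-3: Q_total=12.00, C_total=4.00, V=3.00; Q4=3.00, Q3=9.00; dissipated=16.667
Op 2: CLOSE 1-3: Q_total=23.00, C_total=5.00, V=4.60; Q1=9.20, Q3=13.80; dissipated=9.600
Total dissipated: 26.267 μJ

Answer: 26.27 μJ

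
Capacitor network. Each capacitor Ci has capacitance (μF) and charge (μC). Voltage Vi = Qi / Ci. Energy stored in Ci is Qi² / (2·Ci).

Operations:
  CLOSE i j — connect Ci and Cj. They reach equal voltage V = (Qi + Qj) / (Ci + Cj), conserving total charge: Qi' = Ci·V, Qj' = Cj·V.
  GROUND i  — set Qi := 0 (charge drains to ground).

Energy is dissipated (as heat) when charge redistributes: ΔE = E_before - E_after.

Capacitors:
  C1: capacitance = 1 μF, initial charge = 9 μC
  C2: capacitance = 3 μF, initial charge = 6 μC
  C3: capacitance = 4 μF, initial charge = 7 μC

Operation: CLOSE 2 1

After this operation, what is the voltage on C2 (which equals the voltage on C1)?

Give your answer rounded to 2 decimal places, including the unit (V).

Initial: C1(1μF, Q=9μC, V=9.00V), C2(3μF, Q=6μC, V=2.00V), C3(4μF, Q=7μC, V=1.75V)
Op 1: CLOSE 2-1: Q_total=15.00, C_total=4.00, V=3.75; Q2=11.25, Q1=3.75; dissipated=18.375

Answer: 3.75 V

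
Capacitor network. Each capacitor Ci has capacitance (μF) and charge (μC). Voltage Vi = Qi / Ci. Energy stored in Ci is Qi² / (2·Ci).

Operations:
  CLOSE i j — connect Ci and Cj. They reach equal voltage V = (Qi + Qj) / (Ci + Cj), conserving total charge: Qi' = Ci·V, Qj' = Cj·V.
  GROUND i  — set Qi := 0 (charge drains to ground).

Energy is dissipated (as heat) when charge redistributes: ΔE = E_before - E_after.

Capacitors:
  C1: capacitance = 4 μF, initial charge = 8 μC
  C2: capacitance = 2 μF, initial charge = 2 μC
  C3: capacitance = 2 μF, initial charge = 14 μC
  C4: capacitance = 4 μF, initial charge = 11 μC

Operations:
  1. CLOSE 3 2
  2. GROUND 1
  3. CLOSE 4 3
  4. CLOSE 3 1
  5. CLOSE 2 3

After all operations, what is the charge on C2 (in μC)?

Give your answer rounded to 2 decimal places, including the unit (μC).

Answer: 5.06 μC

Derivation:
Initial: C1(4μF, Q=8μC, V=2.00V), C2(2μF, Q=2μC, V=1.00V), C3(2μF, Q=14μC, V=7.00V), C4(4μF, Q=11μC, V=2.75V)
Op 1: CLOSE 3-2: Q_total=16.00, C_total=4.00, V=4.00; Q3=8.00, Q2=8.00; dissipated=18.000
Op 2: GROUND 1: Q1=0; energy lost=8.000
Op 3: CLOSE 4-3: Q_total=19.00, C_total=6.00, V=3.17; Q4=12.67, Q3=6.33; dissipated=1.042
Op 4: CLOSE 3-1: Q_total=6.33, C_total=6.00, V=1.06; Q3=2.11, Q1=4.22; dissipated=6.685
Op 5: CLOSE 2-3: Q_total=10.11, C_total=4.00, V=2.53; Q2=5.06, Q3=5.06; dissipated=4.335
Final charges: Q1=4.22, Q2=5.06, Q3=5.06, Q4=12.67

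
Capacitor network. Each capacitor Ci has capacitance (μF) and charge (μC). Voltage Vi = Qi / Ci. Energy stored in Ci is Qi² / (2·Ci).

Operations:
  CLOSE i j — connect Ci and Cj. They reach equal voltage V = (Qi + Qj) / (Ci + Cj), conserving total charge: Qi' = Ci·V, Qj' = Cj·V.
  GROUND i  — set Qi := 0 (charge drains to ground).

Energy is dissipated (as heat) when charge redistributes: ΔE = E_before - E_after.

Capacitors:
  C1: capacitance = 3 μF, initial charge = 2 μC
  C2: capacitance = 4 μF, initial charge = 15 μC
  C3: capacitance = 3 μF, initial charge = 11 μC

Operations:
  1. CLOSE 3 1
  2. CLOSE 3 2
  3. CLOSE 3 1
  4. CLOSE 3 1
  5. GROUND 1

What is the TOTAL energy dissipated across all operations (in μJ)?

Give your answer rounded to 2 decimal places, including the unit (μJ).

Answer: 19.80 μJ

Derivation:
Initial: C1(3μF, Q=2μC, V=0.67V), C2(4μF, Q=15μC, V=3.75V), C3(3μF, Q=11μC, V=3.67V)
Op 1: CLOSE 3-1: Q_total=13.00, C_total=6.00, V=2.17; Q3=6.50, Q1=6.50; dissipated=6.750
Op 2: CLOSE 3-2: Q_total=21.50, C_total=7.00, V=3.07; Q3=9.21, Q2=12.29; dissipated=2.149
Op 3: CLOSE 3-1: Q_total=15.71, C_total=6.00, V=2.62; Q3=7.86, Q1=7.86; dissipated=0.614
Op 4: CLOSE 3-1: Q_total=15.71, C_total=6.00, V=2.62; Q3=7.86, Q1=7.86; dissipated=0.000
Op 5: GROUND 1: Q1=0; energy lost=10.289
Total dissipated: 19.802 μJ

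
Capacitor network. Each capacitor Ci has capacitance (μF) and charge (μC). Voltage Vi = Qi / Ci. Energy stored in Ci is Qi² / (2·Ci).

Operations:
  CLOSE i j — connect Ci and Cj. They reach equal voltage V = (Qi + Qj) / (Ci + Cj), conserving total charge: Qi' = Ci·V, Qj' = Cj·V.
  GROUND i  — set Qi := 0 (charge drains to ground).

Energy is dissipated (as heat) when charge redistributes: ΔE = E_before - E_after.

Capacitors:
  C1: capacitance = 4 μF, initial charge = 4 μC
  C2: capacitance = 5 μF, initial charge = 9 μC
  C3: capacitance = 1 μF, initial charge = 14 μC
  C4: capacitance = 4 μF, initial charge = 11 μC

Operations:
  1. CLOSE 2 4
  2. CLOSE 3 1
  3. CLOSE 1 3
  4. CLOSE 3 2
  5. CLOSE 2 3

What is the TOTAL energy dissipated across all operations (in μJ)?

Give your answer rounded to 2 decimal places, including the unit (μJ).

Answer: 69.39 μJ

Derivation:
Initial: C1(4μF, Q=4μC, V=1.00V), C2(5μF, Q=9μC, V=1.80V), C3(1μF, Q=14μC, V=14.00V), C4(4μF, Q=11μC, V=2.75V)
Op 1: CLOSE 2-4: Q_total=20.00, C_total=9.00, V=2.22; Q2=11.11, Q4=8.89; dissipated=1.003
Op 2: CLOSE 3-1: Q_total=18.00, C_total=5.00, V=3.60; Q3=3.60, Q1=14.40; dissipated=67.600
Op 3: CLOSE 1-3: Q_total=18.00, C_total=5.00, V=3.60; Q1=14.40, Q3=3.60; dissipated=0.000
Op 4: CLOSE 3-2: Q_total=14.71, C_total=6.00, V=2.45; Q3=2.45, Q2=12.26; dissipated=0.791
Op 5: CLOSE 2-3: Q_total=14.71, C_total=6.00, V=2.45; Q2=12.26, Q3=2.45; dissipated=0.000
Total dissipated: 69.394 μJ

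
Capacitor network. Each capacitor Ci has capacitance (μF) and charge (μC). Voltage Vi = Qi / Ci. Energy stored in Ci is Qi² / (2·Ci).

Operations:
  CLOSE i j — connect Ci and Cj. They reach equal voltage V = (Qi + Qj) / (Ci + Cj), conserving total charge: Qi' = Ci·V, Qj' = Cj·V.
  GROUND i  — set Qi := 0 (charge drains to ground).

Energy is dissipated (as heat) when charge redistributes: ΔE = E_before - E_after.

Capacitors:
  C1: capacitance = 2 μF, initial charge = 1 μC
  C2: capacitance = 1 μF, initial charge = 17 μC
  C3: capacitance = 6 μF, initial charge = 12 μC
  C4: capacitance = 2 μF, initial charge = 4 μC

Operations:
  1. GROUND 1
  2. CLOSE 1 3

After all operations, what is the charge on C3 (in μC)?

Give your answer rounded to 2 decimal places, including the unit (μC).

Initial: C1(2μF, Q=1μC, V=0.50V), C2(1μF, Q=17μC, V=17.00V), C3(6μF, Q=12μC, V=2.00V), C4(2μF, Q=4μC, V=2.00V)
Op 1: GROUND 1: Q1=0; energy lost=0.250
Op 2: CLOSE 1-3: Q_total=12.00, C_total=8.00, V=1.50; Q1=3.00, Q3=9.00; dissipated=3.000
Final charges: Q1=3.00, Q2=17.00, Q3=9.00, Q4=4.00

Answer: 9.00 μC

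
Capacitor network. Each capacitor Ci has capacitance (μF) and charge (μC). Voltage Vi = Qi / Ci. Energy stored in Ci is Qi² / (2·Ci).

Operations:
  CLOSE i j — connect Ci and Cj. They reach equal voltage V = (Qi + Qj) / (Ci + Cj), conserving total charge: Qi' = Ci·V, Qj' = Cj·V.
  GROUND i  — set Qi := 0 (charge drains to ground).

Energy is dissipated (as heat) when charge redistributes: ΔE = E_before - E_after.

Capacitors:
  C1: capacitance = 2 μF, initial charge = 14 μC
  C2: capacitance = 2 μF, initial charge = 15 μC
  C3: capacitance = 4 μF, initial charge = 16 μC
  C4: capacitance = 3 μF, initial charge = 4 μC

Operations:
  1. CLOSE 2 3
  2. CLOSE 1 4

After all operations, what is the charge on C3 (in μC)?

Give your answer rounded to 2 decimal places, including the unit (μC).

Answer: 20.67 μC

Derivation:
Initial: C1(2μF, Q=14μC, V=7.00V), C2(2μF, Q=15μC, V=7.50V), C3(4μF, Q=16μC, V=4.00V), C4(3μF, Q=4μC, V=1.33V)
Op 1: CLOSE 2-3: Q_total=31.00, C_total=6.00, V=5.17; Q2=10.33, Q3=20.67; dissipated=8.167
Op 2: CLOSE 1-4: Q_total=18.00, C_total=5.00, V=3.60; Q1=7.20, Q4=10.80; dissipated=19.267
Final charges: Q1=7.20, Q2=10.33, Q3=20.67, Q4=10.80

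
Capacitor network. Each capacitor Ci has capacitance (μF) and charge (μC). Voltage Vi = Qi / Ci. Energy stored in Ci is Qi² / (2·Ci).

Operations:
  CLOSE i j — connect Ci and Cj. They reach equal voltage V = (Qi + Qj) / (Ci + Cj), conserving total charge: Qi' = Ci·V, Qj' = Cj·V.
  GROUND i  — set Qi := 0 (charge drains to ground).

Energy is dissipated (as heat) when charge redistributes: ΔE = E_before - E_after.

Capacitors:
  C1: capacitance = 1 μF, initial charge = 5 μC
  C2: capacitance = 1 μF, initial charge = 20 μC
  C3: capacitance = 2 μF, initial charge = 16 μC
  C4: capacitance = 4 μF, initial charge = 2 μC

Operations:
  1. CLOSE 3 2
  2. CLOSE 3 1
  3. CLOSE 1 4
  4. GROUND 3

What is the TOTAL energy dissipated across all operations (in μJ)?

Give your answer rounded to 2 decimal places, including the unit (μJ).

Answer: 191.39 μJ

Derivation:
Initial: C1(1μF, Q=5μC, V=5.00V), C2(1μF, Q=20μC, V=20.00V), C3(2μF, Q=16μC, V=8.00V), C4(4μF, Q=2μC, V=0.50V)
Op 1: CLOSE 3-2: Q_total=36.00, C_total=3.00, V=12.00; Q3=24.00, Q2=12.00; dissipated=48.000
Op 2: CLOSE 3-1: Q_total=29.00, C_total=3.00, V=9.67; Q3=19.33, Q1=9.67; dissipated=16.333
Op 3: CLOSE 1-4: Q_total=11.67, C_total=5.00, V=2.33; Q1=2.33, Q4=9.33; dissipated=33.611
Op 4: GROUND 3: Q3=0; energy lost=93.444
Total dissipated: 191.389 μJ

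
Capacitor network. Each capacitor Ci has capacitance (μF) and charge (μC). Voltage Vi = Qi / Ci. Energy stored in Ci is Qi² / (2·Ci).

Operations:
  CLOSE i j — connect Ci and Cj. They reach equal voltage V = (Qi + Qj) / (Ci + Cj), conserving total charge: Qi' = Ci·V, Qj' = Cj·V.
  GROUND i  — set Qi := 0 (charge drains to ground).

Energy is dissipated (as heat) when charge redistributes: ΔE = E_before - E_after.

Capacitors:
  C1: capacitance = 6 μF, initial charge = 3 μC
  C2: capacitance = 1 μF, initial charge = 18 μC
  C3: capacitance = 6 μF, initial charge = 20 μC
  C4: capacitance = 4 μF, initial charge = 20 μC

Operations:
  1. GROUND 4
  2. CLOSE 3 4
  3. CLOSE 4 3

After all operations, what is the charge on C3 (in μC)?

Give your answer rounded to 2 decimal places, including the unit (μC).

Answer: 12.00 μC

Derivation:
Initial: C1(6μF, Q=3μC, V=0.50V), C2(1μF, Q=18μC, V=18.00V), C3(6μF, Q=20μC, V=3.33V), C4(4μF, Q=20μC, V=5.00V)
Op 1: GROUND 4: Q4=0; energy lost=50.000
Op 2: CLOSE 3-4: Q_total=20.00, C_total=10.00, V=2.00; Q3=12.00, Q4=8.00; dissipated=13.333
Op 3: CLOSE 4-3: Q_total=20.00, C_total=10.00, V=2.00; Q4=8.00, Q3=12.00; dissipated=0.000
Final charges: Q1=3.00, Q2=18.00, Q3=12.00, Q4=8.00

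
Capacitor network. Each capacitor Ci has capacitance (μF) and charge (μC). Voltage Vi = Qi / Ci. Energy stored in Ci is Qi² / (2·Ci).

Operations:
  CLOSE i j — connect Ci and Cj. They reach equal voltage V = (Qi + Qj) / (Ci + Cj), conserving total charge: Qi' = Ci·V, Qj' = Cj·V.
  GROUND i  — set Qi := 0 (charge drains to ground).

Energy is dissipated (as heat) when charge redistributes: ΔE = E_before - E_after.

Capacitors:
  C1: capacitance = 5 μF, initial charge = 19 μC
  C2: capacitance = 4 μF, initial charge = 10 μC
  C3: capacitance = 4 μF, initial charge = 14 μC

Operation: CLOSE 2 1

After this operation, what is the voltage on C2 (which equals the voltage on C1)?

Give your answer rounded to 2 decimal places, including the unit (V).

Answer: 3.22 V

Derivation:
Initial: C1(5μF, Q=19μC, V=3.80V), C2(4μF, Q=10μC, V=2.50V), C3(4μF, Q=14μC, V=3.50V)
Op 1: CLOSE 2-1: Q_total=29.00, C_total=9.00, V=3.22; Q2=12.89, Q1=16.11; dissipated=1.878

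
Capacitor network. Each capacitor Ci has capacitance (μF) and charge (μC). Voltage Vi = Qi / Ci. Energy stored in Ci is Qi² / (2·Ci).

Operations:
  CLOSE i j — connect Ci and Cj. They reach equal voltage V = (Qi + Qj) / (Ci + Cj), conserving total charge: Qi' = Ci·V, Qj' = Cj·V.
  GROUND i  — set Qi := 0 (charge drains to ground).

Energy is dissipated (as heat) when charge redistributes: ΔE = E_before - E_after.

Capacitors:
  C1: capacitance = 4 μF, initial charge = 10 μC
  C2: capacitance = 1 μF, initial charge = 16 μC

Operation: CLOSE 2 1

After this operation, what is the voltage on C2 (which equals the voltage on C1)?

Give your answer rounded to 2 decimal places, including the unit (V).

Initial: C1(4μF, Q=10μC, V=2.50V), C2(1μF, Q=16μC, V=16.00V)
Op 1: CLOSE 2-1: Q_total=26.00, C_total=5.00, V=5.20; Q2=5.20, Q1=20.80; dissipated=72.900

Answer: 5.20 V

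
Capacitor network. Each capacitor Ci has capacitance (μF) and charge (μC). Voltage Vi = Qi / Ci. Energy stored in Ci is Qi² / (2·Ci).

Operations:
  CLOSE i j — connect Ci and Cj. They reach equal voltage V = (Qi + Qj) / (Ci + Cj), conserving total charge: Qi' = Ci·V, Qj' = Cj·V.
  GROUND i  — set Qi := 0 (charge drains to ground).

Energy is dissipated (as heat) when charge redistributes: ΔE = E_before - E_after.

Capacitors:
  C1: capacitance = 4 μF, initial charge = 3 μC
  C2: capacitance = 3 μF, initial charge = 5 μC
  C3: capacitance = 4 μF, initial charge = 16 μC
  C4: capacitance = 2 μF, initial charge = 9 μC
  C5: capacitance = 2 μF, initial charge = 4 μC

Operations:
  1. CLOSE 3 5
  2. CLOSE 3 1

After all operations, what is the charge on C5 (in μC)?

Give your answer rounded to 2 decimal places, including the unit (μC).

Initial: C1(4μF, Q=3μC, V=0.75V), C2(3μF, Q=5μC, V=1.67V), C3(4μF, Q=16μC, V=4.00V), C4(2μF, Q=9μC, V=4.50V), C5(2μF, Q=4μC, V=2.00V)
Op 1: CLOSE 3-5: Q_total=20.00, C_total=6.00, V=3.33; Q3=13.33, Q5=6.67; dissipated=2.667
Op 2: CLOSE 3-1: Q_total=16.33, C_total=8.00, V=2.04; Q3=8.17, Q1=8.17; dissipated=6.674
Final charges: Q1=8.17, Q2=5.00, Q3=8.17, Q4=9.00, Q5=6.67

Answer: 6.67 μC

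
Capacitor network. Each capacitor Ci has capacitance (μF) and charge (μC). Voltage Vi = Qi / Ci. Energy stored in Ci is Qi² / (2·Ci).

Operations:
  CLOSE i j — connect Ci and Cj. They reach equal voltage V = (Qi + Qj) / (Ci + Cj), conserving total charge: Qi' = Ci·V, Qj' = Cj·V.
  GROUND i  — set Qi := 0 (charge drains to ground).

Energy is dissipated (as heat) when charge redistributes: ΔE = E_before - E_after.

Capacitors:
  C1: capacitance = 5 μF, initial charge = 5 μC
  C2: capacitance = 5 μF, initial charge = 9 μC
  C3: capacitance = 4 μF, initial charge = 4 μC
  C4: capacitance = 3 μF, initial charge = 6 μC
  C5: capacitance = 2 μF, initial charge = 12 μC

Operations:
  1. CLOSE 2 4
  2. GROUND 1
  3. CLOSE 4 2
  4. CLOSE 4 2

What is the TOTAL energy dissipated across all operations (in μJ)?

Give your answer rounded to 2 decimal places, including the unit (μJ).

Initial: C1(5μF, Q=5μC, V=1.00V), C2(5μF, Q=9μC, V=1.80V), C3(4μF, Q=4μC, V=1.00V), C4(3μF, Q=6μC, V=2.00V), C5(2μF, Q=12μC, V=6.00V)
Op 1: CLOSE 2-4: Q_total=15.00, C_total=8.00, V=1.88; Q2=9.38, Q4=5.62; dissipated=0.037
Op 2: GROUND 1: Q1=0; energy lost=2.500
Op 3: CLOSE 4-2: Q_total=15.00, C_total=8.00, V=1.88; Q4=5.62, Q2=9.38; dissipated=0.000
Op 4: CLOSE 4-2: Q_total=15.00, C_total=8.00, V=1.88; Q4=5.62, Q2=9.38; dissipated=0.000
Total dissipated: 2.538 μJ

Answer: 2.54 μJ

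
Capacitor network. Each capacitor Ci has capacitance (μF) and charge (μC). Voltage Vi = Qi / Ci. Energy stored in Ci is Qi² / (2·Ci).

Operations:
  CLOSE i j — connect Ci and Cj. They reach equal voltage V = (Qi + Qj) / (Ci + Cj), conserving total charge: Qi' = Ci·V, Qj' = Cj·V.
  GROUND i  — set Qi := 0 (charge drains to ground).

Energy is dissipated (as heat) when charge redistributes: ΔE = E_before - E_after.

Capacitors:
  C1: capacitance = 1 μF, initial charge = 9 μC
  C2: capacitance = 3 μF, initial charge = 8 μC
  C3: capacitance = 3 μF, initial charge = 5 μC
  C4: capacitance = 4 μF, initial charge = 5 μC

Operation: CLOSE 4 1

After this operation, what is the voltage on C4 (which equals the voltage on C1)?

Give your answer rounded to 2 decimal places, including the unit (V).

Answer: 2.80 V

Derivation:
Initial: C1(1μF, Q=9μC, V=9.00V), C2(3μF, Q=8μC, V=2.67V), C3(3μF, Q=5μC, V=1.67V), C4(4μF, Q=5μC, V=1.25V)
Op 1: CLOSE 4-1: Q_total=14.00, C_total=5.00, V=2.80; Q4=11.20, Q1=2.80; dissipated=24.025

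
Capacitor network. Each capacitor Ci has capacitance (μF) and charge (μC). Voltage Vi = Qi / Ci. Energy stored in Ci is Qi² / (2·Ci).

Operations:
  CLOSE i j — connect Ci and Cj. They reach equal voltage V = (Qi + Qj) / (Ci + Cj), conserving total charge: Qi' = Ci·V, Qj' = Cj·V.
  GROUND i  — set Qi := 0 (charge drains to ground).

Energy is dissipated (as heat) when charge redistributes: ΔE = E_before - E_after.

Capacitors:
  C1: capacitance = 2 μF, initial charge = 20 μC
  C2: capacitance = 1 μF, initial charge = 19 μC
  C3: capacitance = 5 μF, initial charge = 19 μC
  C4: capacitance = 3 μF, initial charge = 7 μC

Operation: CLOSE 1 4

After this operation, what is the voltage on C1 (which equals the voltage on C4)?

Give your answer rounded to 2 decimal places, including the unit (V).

Initial: C1(2μF, Q=20μC, V=10.00V), C2(1μF, Q=19μC, V=19.00V), C3(5μF, Q=19μC, V=3.80V), C4(3μF, Q=7μC, V=2.33V)
Op 1: CLOSE 1-4: Q_total=27.00, C_total=5.00, V=5.40; Q1=10.80, Q4=16.20; dissipated=35.267

Answer: 5.40 V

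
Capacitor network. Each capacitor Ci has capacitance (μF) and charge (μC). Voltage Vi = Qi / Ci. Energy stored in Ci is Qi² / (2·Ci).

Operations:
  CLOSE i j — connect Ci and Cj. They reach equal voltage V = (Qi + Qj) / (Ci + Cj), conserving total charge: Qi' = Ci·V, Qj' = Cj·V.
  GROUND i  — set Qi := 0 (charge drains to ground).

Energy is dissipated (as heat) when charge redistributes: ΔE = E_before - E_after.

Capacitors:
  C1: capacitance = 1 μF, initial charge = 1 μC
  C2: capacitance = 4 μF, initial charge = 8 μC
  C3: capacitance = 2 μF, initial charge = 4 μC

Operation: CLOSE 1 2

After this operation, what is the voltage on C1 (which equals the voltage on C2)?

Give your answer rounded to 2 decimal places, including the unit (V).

Initial: C1(1μF, Q=1μC, V=1.00V), C2(4μF, Q=8μC, V=2.00V), C3(2μF, Q=4μC, V=2.00V)
Op 1: CLOSE 1-2: Q_total=9.00, C_total=5.00, V=1.80; Q1=1.80, Q2=7.20; dissipated=0.400

Answer: 1.80 V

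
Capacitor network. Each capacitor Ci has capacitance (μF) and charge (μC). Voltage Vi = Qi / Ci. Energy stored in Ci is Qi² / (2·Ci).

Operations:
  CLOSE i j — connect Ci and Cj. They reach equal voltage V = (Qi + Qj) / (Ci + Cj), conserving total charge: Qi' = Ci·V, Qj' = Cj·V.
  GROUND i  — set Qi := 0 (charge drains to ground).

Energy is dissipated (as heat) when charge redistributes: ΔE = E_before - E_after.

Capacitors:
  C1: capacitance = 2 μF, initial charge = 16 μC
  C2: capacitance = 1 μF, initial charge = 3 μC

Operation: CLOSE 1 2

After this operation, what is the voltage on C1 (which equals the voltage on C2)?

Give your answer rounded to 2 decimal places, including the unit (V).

Initial: C1(2μF, Q=16μC, V=8.00V), C2(1μF, Q=3μC, V=3.00V)
Op 1: CLOSE 1-2: Q_total=19.00, C_total=3.00, V=6.33; Q1=12.67, Q2=6.33; dissipated=8.333

Answer: 6.33 V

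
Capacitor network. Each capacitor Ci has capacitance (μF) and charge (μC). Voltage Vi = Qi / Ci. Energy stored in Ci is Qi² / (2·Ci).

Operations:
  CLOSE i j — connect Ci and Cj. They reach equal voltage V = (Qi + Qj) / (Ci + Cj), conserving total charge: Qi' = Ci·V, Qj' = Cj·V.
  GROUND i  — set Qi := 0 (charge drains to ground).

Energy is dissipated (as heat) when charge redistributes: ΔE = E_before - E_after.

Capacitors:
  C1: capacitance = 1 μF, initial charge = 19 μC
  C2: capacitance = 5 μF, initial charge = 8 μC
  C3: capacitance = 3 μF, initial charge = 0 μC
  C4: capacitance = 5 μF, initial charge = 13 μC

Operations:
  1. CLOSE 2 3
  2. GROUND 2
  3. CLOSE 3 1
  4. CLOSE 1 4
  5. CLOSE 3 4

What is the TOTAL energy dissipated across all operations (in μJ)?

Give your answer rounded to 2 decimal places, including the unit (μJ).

Initial: C1(1μF, Q=19μC, V=19.00V), C2(5μF, Q=8μC, V=1.60V), C3(3μF, Q=0μC, V=0.00V), C4(5μF, Q=13μC, V=2.60V)
Op 1: CLOSE 2-3: Q_total=8.00, C_total=8.00, V=1.00; Q2=5.00, Q3=3.00; dissipated=2.400
Op 2: GROUND 2: Q2=0; energy lost=2.500
Op 3: CLOSE 3-1: Q_total=22.00, C_total=4.00, V=5.50; Q3=16.50, Q1=5.50; dissipated=121.500
Op 4: CLOSE 1-4: Q_total=18.50, C_total=6.00, V=3.08; Q1=3.08, Q4=15.42; dissipated=3.504
Op 5: CLOSE 3-4: Q_total=31.92, C_total=8.00, V=3.99; Q3=11.97, Q4=19.95; dissipated=5.475
Total dissipated: 135.379 μJ

Answer: 135.38 μJ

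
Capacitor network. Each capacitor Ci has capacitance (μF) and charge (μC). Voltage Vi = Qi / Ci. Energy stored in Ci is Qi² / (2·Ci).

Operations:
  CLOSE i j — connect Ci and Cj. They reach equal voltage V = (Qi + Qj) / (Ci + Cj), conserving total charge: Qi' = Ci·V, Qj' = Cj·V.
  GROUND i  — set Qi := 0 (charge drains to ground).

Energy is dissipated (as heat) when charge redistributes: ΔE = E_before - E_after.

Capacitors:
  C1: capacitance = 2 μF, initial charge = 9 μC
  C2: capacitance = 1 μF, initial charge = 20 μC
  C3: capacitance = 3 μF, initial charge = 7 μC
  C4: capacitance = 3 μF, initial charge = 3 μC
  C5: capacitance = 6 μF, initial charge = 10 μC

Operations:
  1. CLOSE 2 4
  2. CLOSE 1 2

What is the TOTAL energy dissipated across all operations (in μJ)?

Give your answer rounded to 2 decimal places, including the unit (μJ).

Answer: 135.90 μJ

Derivation:
Initial: C1(2μF, Q=9μC, V=4.50V), C2(1μF, Q=20μC, V=20.00V), C3(3μF, Q=7μC, V=2.33V), C4(3μF, Q=3μC, V=1.00V), C5(6μF, Q=10μC, V=1.67V)
Op 1: CLOSE 2-4: Q_total=23.00, C_total=4.00, V=5.75; Q2=5.75, Q4=17.25; dissipated=135.375
Op 2: CLOSE 1-2: Q_total=14.75, C_total=3.00, V=4.92; Q1=9.83, Q2=4.92; dissipated=0.521
Total dissipated: 135.896 μJ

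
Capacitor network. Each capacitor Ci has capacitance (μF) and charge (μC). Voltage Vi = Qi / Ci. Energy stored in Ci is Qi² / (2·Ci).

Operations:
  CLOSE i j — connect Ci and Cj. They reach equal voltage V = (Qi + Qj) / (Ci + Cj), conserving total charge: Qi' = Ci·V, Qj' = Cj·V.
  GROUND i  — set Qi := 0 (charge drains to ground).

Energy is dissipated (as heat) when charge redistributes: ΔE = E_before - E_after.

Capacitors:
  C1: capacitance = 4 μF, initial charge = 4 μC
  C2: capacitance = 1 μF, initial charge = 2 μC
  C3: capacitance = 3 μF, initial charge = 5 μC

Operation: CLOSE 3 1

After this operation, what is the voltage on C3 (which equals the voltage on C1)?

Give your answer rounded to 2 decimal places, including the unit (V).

Answer: 1.29 V

Derivation:
Initial: C1(4μF, Q=4μC, V=1.00V), C2(1μF, Q=2μC, V=2.00V), C3(3μF, Q=5μC, V=1.67V)
Op 1: CLOSE 3-1: Q_total=9.00, C_total=7.00, V=1.29; Q3=3.86, Q1=5.14; dissipated=0.381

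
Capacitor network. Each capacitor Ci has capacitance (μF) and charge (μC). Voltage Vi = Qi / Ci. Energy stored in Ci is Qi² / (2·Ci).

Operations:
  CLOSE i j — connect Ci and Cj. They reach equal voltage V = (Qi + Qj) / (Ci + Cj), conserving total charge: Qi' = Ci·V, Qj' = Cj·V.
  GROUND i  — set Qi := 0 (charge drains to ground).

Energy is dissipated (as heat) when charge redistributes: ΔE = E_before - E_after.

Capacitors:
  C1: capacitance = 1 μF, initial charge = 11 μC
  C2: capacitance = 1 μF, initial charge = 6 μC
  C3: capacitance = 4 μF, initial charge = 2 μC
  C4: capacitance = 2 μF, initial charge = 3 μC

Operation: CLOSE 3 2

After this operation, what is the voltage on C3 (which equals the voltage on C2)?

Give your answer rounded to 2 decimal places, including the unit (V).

Initial: C1(1μF, Q=11μC, V=11.00V), C2(1μF, Q=6μC, V=6.00V), C3(4μF, Q=2μC, V=0.50V), C4(2μF, Q=3μC, V=1.50V)
Op 1: CLOSE 3-2: Q_total=8.00, C_total=5.00, V=1.60; Q3=6.40, Q2=1.60; dissipated=12.100

Answer: 1.60 V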